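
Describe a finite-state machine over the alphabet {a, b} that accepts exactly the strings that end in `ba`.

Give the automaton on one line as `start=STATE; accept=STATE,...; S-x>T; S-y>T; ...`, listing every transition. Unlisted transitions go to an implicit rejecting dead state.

Remember how much of `ba` the current input suffix matches. State q0 means no match yet; q1 means the last symbol is `b`; q2 means the last 2 symbols are `ba`. Only q2 accepts. On a mismatch, fall back to the longest proper suffix that is still a prefix of `ba`.
A 3-state machine:
        a   b  
>  q0   q0  q1 
   q1   q2  q1 
 * q2   q0  q1 
(> = start, * = accepting)

start=q0; accept=q2; q0-a>q0; q0-b>q1; q1-a>q2; q1-b>q1; q2-a>q0; q2-b>q1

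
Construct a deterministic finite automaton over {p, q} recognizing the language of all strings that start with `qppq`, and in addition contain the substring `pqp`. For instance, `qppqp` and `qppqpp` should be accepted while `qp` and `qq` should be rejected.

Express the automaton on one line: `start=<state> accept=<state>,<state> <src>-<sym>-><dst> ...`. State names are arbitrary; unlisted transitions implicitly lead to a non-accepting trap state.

start=S0 accept=S9 S0-p->S1 S0-q->S2 S1-p->S1 S1-q->S3 S2-p->S4 S2-q->S5 S3-p->S6 S3-q->S5 S4-p->S7 S4-q->S3 S5-p->S1 S5-q->S5 S6-p->S6 S6-q->S6 S7-p->S1 S7-q->S8 S8-p->S9 S8-q->S10 S9-p->S9 S9-q->S9 S10-p->S11 S10-q->S10 S11-p->S11 S11-q->S8

Build one automaton per condition and run them in lockstep. The first has 6 states tracking whether the input so far still matches the prefix `qppq`; the second has 4 states tracking whether and how much of `pqp` has been seen. A product state is a pair (one from each), accepting exactly when both do.
With 12 states:
          p    q  
>  S0     S1   S2 
   S1     S1   S3 
   S2     S4   S5 
   S3     S6   S5 
   S4     S7   S3 
   S5     S1   S5 
   S6     S6   S6 
   S7     S1   S8 
   S8     S9  S10 
 * S9     S9   S9 
   S10   S11  S10 
   S11   S11   S8 
(> = start, * = accepting)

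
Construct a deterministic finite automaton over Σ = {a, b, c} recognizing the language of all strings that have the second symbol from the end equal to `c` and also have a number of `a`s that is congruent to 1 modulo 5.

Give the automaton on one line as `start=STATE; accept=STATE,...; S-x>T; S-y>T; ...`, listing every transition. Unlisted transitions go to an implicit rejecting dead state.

Handle the two conditions separately and then intersect. The first has 13 states tracking the last 2 symbols read; the second has 5 states tracking the count of `a`s modulo 5. A product state is a pair (one from each), accepting exactly when both do. Minimizing collapses redundant product states.
With 9 states:
        a   b   c  
>  S0   S1  S0  S2 
   S1   S3  S1  S4 
   S2   S5  S0  S2 
   S3   S6  S3  S3 
   S4   S3  S5  S7 
 * S5   S3  S1  S4 
   S6   S8  S6  S6 
 * S7   S3  S5  S7 
   S8   S0  S8  S8 
(> = start, * = accepting)

start=S0; accept=S5,S7; S0-a>S1; S0-b>S0; S0-c>S2; S1-a>S3; S1-b>S1; S1-c>S4; S2-a>S5; S2-b>S0; S2-c>S2; S3-a>S6; S3-b>S3; S3-c>S3; S4-a>S3; S4-b>S5; S4-c>S7; S5-a>S3; S5-b>S1; S5-c>S4; S6-a>S8; S6-b>S6; S6-c>S6; S7-a>S3; S7-b>S5; S7-c>S7; S8-a>S0; S8-b>S8; S8-c>S8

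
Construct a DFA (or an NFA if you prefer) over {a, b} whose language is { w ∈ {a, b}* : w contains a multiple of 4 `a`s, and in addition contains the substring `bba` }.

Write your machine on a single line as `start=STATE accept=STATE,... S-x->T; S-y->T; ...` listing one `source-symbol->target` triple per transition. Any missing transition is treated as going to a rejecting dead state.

start=s0; accept=s12; s0-a->s1; s0-b->s2; s1-a->s3; s1-b->s4; s2-a->s1; s2-b->s5; s3-a->s6; s3-b->s7; s4-a->s3; s4-b->s8; s5-a->s8; s5-b->s5; s6-a->s0; s6-b->s9; s7-a->s6; s7-b->s10; s8-a->s10; s8-b->s8; s9-a->s0; s9-b->s11; s10-a->s11; s10-b->s10; s11-a->s12; s11-b->s11; s12-a->s8; s12-b->s12

Run two small machines in parallel and take their product. One (4 states) tracks the count of `a`s modulo 4; the other (4 states) tracks whether and how much of `bba` has been seen. Each combined state is a pair, one component from each; accept when both components accept. Minimizing collapses redundant product states.
With 13 states:
          a    b  
>  s0     s1   s2 
   s1     s3   s4 
   s2     s1   s5 
   s3     s6   s7 
   s4     s3   s8 
   s5     s8   s5 
   s6     s0   s9 
   s7     s6  s10 
   s8    s10   s8 
   s9     s0  s11 
   s10   s11  s10 
   s11   s12  s11 
 * s12    s8  s12 
(> = start, * = accepting)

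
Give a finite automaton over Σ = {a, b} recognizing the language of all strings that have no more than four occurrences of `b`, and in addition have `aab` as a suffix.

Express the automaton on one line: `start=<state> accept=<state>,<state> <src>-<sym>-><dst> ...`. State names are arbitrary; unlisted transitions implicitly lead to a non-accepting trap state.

Handle the two conditions separately and then intersect. The first has 6 states tracking the count of `b`s, saturating at 5; the second has 4 states tracking how much of the suffix `aab` has currently been matched. A product state is a pair (one from each), accepting exactly when both do. Minimizing collapses redundant product states.
With 17 states:
          a    b  
>  q0     q1   q2 
   q1     q3   q2 
   q2     q4   q5 
   q3     q3   q6 
   q4     q7   q5 
   q5     q8   q9 
 * q6     q4   q5 
   q7     q7  q10 
   q8    q11   q9 
   q9    q12  q13 
 * q10    q8   q9 
   q11   q11  q14 
   q12   q15  q13 
   q13   q13  q13 
 * q14   q12  q13 
   q15   q15  q16 
 * q16   q13  q13 
(> = start, * = accepting)

start=q0 accept=q6,q10,q14,q16 q0-a->q1 q0-b->q2 q1-a->q3 q1-b->q2 q2-a->q4 q2-b->q5 q3-a->q3 q3-b->q6 q4-a->q7 q4-b->q5 q5-a->q8 q5-b->q9 q6-a->q4 q6-b->q5 q7-a->q7 q7-b->q10 q8-a->q11 q8-b->q9 q9-a->q12 q9-b->q13 q10-a->q8 q10-b->q9 q11-a->q11 q11-b->q14 q12-a->q15 q12-b->q13 q13-a->q13 q13-b->q13 q14-a->q12 q14-b->q13 q15-a->q15 q15-b->q16 q16-a->q13 q16-b->q13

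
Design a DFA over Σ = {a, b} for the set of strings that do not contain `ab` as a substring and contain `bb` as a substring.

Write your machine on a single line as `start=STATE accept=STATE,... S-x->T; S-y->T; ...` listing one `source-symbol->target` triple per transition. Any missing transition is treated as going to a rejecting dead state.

Run two small machines in parallel and take their product. The first has 3 states tracking partial matches of the forbidden pattern `ab`; the second has 3 states tracking whether and how much of `bb` has been seen. A product state is a pair (one from each), accepting exactly when both do.
8 states suffice.
        a   b  
>  s0   s1  s2 
   s1   s1  s3 
   s2   s1  s4 
   s3   s5  s6 
 * s4   s7  s4 
   s5   s5  s3 
   s6   s6  s6 
 * s7   s7  s6 
(> = start, * = accepting)

start=s0; accept=s4,s7; s0-a->s1; s0-b->s2; s1-a->s1; s1-b->s3; s2-a->s1; s2-b->s4; s3-a->s5; s3-b->s6; s4-a->s7; s4-b->s4; s5-a->s5; s5-b->s3; s6-a->s6; s6-b->s6; s7-a->s7; s7-b->s6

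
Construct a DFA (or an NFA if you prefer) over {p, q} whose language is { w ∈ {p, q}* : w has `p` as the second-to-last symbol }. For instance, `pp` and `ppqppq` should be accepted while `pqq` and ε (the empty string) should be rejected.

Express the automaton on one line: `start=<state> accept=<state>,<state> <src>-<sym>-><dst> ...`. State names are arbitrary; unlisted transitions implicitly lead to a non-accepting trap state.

Because acceptance depends on a position counted from the end, the machine has to buffer the most recent 2 symbols. Make each state the string of the last up-to-2 symbols read; on input `x` shift the window left and append `x`. Accept when the buffered window has length 2 and begins with `p`.
With 7 states:
        p   q  
>  S0   S1  S2 
   S1   S3  S4 
   S2   S5  S6 
 * S3   S3  S4 
 * S4   S5  S6 
   S5   S3  S4 
   S6   S5  S6 
(> = start, * = accepting)

start=S0 accept=S3,S4 S0-p->S1 S0-q->S2 S1-p->S3 S1-q->S4 S2-p->S5 S2-q->S6 S3-p->S3 S3-q->S4 S4-p->S5 S4-q->S6 S5-p->S3 S5-q->S4 S6-p->S5 S6-q->S6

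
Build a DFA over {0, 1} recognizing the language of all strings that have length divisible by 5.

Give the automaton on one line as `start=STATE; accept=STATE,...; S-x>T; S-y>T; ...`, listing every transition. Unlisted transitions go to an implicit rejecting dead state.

start=q0; accept=q0; q0-0>q1; q0-1>q1; q1-0>q2; q1-1>q2; q2-0>q3; q2-1>q3; q3-0>q4; q3-1>q4; q4-0>q0; q4-1>q0

Count input length modulo 5: every symbol advances one step around the cycle q0 → q1 → q2 → q3 → q4 → q0. Accept at q0.
With 5 states:
        0   1  
>* q0   q1  q1 
   q1   q2  q2 
   q2   q3  q3 
   q3   q4  q4 
   q4   q0  q0 
(> = start, * = accepting)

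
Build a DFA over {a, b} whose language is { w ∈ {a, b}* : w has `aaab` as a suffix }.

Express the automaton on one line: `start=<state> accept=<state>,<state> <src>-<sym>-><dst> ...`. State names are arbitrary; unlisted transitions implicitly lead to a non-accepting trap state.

Remember how much of `aaab` the current input suffix matches. State q0 means no match yet; q1 means the last symbol is `a`; q2 means the last 2 symbols are `aa`; q3 means the last 3 symbols are `aaa`; q4 means the last 4 symbols are `aaab`. Only q4 accepts. On a mismatch, fall back to the longest proper suffix that is still a prefix of `aaab`.
With 5 states:
        a   b  
>  q0   q1  q0 
   q1   q2  q0 
   q2   q3  q0 
   q3   q3  q4 
 * q4   q1  q0 
(> = start, * = accepting)

start=q0 accept=q4 q0-a->q1 q0-b->q0 q1-a->q2 q1-b->q0 q2-a->q3 q2-b->q0 q3-a->q3 q3-b->q4 q4-a->q1 q4-b->q0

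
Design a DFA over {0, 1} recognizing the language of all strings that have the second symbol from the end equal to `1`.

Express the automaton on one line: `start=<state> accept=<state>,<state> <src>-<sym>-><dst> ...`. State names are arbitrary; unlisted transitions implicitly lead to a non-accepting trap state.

start=S0 accept=S5,S6 S0-0->S1 S0-1->S2 S1-0->S3 S1-1->S4 S2-0->S5 S2-1->S6 S3-0->S3 S3-1->S4 S4-0->S5 S4-1->S6 S5-0->S3 S5-1->S4 S6-0->S5 S6-1->S6

A DFA must remember the last 2 symbols (since which symbol is second-to-last isn't known until the input ends). Use one state per possible window of the last ≤2 symbols; accept from those whose window starts with `1`.
        0   1  
>  S0   S1  S2 
   S1   S3  S4 
   S2   S5  S6 
   S3   S3  S4 
   S4   S5  S6 
 * S5   S3  S4 
 * S6   S5  S6 
(> = start, * = accepting)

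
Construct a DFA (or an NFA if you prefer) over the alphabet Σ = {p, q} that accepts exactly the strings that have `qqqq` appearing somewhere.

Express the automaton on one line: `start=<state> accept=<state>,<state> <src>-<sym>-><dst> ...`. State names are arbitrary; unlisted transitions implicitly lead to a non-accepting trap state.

States s0..s3 record the length of the longest prefix of `qqqq` that matches the current input suffix. Reaching s4 means `qqqq` has been seen, and we stay there forever. Accept from s4.
A 5-state machine:
        p   q  
>  s0   s0  s1 
   s1   s0  s2 
   s2   s0  s3 
   s3   s0  s4 
 * s4   s4  s4 
(> = start, * = accepting)

start=s0 accept=s4 s0-p->s0 s0-q->s1 s1-p->s0 s1-q->s2 s2-p->s0 s2-q->s3 s3-p->s0 s3-q->s4 s4-p->s4 s4-q->s4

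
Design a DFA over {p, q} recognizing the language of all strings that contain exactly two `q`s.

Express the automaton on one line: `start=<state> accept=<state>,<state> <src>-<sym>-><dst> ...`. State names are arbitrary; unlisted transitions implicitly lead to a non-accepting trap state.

Count `q`s, saturating at 3: states A through C mean 0 through 2 `q`s seen; D means more than 2. Each `q` increments (capped at D); other symbols loop. Accept from {C}.
4 states suffice.
       p  q 
>  A   A  B 
   B   B  C 
 * C   C  D 
   D   D  D 
(> = start, * = accepting)

start=A accept=C A-p->A A-q->B B-p->B B-q->C C-p->C C-q->D D-p->D D-q->D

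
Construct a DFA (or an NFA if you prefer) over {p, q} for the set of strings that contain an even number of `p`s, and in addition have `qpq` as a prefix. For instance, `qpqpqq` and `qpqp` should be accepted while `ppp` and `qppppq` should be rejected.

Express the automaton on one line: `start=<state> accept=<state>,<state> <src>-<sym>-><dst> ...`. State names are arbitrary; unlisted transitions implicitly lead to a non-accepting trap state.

Handle the two conditions separately and then intersect. The first has 2 states tracking the count of `p`s modulo 2; the second has 5 states tracking whether the input so far still matches the prefix `qpq`. A product state is a pair (one from each), accepting exactly when both do. Equivalent product states are then merged.
        p   q  
>  S0   S1  S2 
   S1   S1  S1 
   S2   S3  S1 
   S3   S1  S4 
   S4   S5  S4 
 * S5   S4  S5 
(> = start, * = accepting)

start=S0 accept=S5 S0-p->S1 S0-q->S2 S1-p->S1 S1-q->S1 S2-p->S3 S2-q->S1 S3-p->S1 S3-q->S4 S4-p->S5 S4-q->S4 S5-p->S4 S5-q->S5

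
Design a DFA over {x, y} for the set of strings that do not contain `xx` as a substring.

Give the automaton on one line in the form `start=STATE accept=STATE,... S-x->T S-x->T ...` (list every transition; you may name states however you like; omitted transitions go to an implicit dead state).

start=q0 accept=q0,q1 q0-x->q1 q0-y->q0 q1-x->q2 q1-y->q0 q2-x->q2 q2-y->q2

This is the complement of 'contains `xx`'. Use the same substring-matching states — q0 through q2 holding how much of `xx` has just been matched — but flip the accepting set: everything except the trap q2 accepts.
3 states suffice.
        x   y  
>* q0   q1  q0 
 * q1   q2  q0 
   q2   q2  q2 
(> = start, * = accepting)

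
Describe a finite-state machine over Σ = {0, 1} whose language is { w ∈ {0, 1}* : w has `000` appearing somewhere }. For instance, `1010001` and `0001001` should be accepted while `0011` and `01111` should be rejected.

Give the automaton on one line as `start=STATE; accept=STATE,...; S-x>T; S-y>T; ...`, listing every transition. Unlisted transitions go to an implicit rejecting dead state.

Track how much of `000` has been matched so far: state A is no progress, D is the absorbing accept state reached once `000` has occurred. Intermediate states record partial matches; on a mismatch, fall back to the longest reusable overlap.
4 states suffice.
       0  1 
>  A   B  A 
   B   C  A 
   C   D  A 
 * D   D  D 
(> = start, * = accepting)

start=A; accept=D; A-0>B; A-1>A; B-0>C; B-1>A; C-0>D; C-1>A; D-0>D; D-1>D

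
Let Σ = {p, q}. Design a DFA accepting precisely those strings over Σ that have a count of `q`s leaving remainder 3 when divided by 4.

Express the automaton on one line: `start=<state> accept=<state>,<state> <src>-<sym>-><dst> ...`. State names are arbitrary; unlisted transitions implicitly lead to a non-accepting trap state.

start=A accept=D A-p->A A-q->B B-p->B B-q->C C-p->C C-q->D D-p->D D-q->A

Keep the running count of `q`s modulo 4: each `q` advances along the cycle A → B → C → D → A while other symbols loop. Accept at D.
A 4-state machine:
       p  q 
>  A   A  B 
   B   B  C 
   C   C  D 
 * D   D  A 
(> = start, * = accepting)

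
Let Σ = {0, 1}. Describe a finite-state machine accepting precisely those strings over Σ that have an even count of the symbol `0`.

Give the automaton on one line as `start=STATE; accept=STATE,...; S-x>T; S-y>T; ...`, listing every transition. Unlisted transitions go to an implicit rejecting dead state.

The only thing that matters is how many `0`s have appeared, reduced mod 2. Use one state per residue: A for 0, …, B for 1. Reading `0` moves to the next residue; anything else stays put. A is accepting.
2 states suffice.
       0  1 
>* A   B  A 
   B   A  B 
(> = start, * = accepting)

start=A; accept=A; A-0>B; A-1>A; B-0>A; B-1>B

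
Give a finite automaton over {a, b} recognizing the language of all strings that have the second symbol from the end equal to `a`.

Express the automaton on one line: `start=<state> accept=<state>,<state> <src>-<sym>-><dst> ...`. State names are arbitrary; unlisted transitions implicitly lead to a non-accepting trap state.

start=S0 accept=S3,S4 S0-a->S1 S0-b->S2 S1-a->S3 S1-b->S4 S2-a->S5 S2-b->S6 S3-a->S3 S3-b->S4 S4-a->S5 S4-b->S6 S5-a->S3 S5-b->S4 S6-a->S5 S6-b->S6

A DFA must remember the last 2 symbols (since which symbol is second-to-last isn't known until the input ends). Use one state per possible window of the last ≤2 symbols; accept from those whose window starts with `a`.
        a   b  
>  S0   S1  S2 
   S1   S3  S4 
   S2   S5  S6 
 * S3   S3  S4 
 * S4   S5  S6 
   S5   S3  S4 
   S6   S5  S6 
(> = start, * = accepting)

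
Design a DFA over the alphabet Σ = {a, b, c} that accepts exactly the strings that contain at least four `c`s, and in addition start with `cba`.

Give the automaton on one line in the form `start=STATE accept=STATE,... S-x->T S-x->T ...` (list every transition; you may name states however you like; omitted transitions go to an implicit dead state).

start=s0 accept=s7 s0-a->s1 s0-b->s1 s0-c->s2 s1-a->s1 s1-b->s1 s1-c->s1 s2-a->s1 s2-b->s3 s2-c->s1 s3-a->s4 s3-b->s1 s3-c->s1 s4-a->s4 s4-b->s4 s4-c->s5 s5-a->s5 s5-b->s5 s5-c->s6 s6-a->s6 s6-b->s6 s6-c->s7 s7-a->s7 s7-b->s7 s7-c->s7

Build one automaton per condition and run them in lockstep. One (6 states) tracks the count of `c`s, saturating at 5; the other (5 states) tracks whether the input so far still matches the prefix `cba`. Each combined state is a pair, one component from each; accept when both components accept. Equivalent product states are then merged.
With 8 states:
        a   b   c  
>  s0   s1  s1  s2 
   s1   s1  s1  s1 
   s2   s1  s3  s1 
   s3   s4  s1  s1 
   s4   s4  s4  s5 
   s5   s5  s5  s6 
   s6   s6  s6  s7 
 * s7   s7  s7  s7 
(> = start, * = accepting)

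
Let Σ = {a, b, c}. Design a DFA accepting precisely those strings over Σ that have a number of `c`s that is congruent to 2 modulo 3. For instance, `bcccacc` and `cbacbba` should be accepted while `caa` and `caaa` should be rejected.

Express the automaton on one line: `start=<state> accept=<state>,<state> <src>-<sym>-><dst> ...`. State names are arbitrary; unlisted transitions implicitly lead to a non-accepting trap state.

The only thing that matters is how many `c`s have appeared, reduced mod 3. Use one state per residue: q0 for 0, …, q2 for 2. Reading `c` moves to the next residue; anything else stays put. q2 is accepting.
With 3 states:
        a   b   c  
>  q0   q0  q0  q1 
   q1   q1  q1  q2 
 * q2   q2  q2  q0 
(> = start, * = accepting)

start=q0 accept=q2 q0-a->q0 q0-b->q0 q0-c->q1 q1-a->q1 q1-b->q1 q1-c->q2 q2-a->q2 q2-b->q2 q2-c->q0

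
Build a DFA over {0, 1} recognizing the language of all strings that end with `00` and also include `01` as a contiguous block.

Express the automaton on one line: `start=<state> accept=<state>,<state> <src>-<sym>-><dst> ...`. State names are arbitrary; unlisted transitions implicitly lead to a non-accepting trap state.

Run two small machines in parallel and take their product. One (3 states) tracks how much of the suffix `00` has currently been matched; the other (3 states) tracks whether and how much of `01` has been seen. Each combined state is a pair, one component from each; accept when both components accept. After merging equivalent states the machine shrinks.
5 states suffice.
        0   1  
>  S0   S1  S0 
   S1   S1  S2 
   S2   S3  S2 
   S3   S4  S2 
 * S4   S4  S2 
(> = start, * = accepting)

start=S0 accept=S4 S0-0->S1 S0-1->S0 S1-0->S1 S1-1->S2 S2-0->S3 S2-1->S2 S3-0->S4 S3-1->S2 S4-0->S4 S4-1->S2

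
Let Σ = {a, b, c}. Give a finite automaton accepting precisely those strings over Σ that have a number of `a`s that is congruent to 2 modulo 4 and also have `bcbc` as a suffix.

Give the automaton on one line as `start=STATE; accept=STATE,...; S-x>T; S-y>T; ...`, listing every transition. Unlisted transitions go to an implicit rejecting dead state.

Build one automaton per condition and run them in lockstep. One (4 states) tracks the count of `a`s modulo 4; the other (5 states) tracks how much of the suffix `bcbc` has currently been matched. Each combined state is a pair, one component from each; accept when both components accept.
20 states suffice.
          a    b    c  
>  s0     s1   s2   s0 
   s1     s3   s4   s1 
   s2     s1   s2   s5 
   s3     s6   s7   s3 
   s4     s3   s4   s8 
   s5     s1   s9   s0 
   s6     s0  s10   s6 
   s7     s6   s7  s11 
   s8     s3  s12   s1 
   s9     s1   s2  s13 
   s10    s0  s10  s14 
   s11    s6  s15   s3 
   s12    s3   s4  s16 
   s13    s1   s9   s0 
   s14    s0  s17   s6 
   s15    s6   s7  s18 
   s16    s3  s12   s1 
   s17    s0  s10  s19 
 * s18    s6  s15   s3 
   s19    s0  s17   s6 
(> = start, * = accepting)

start=s0; accept=s18; s0-a>s1; s0-b>s2; s0-c>s0; s1-a>s3; s1-b>s4; s1-c>s1; s2-a>s1; s2-b>s2; s2-c>s5; s3-a>s6; s3-b>s7; s3-c>s3; s4-a>s3; s4-b>s4; s4-c>s8; s5-a>s1; s5-b>s9; s5-c>s0; s6-a>s0; s6-b>s10; s6-c>s6; s7-a>s6; s7-b>s7; s7-c>s11; s8-a>s3; s8-b>s12; s8-c>s1; s9-a>s1; s9-b>s2; s9-c>s13; s10-a>s0; s10-b>s10; s10-c>s14; s11-a>s6; s11-b>s15; s11-c>s3; s12-a>s3; s12-b>s4; s12-c>s16; s13-a>s1; s13-b>s9; s13-c>s0; s14-a>s0; s14-b>s17; s14-c>s6; s15-a>s6; s15-b>s7; s15-c>s18; s16-a>s3; s16-b>s12; s16-c>s1; s17-a>s0; s17-b>s10; s17-c>s19; s18-a>s6; s18-b>s15; s18-c>s3; s19-a>s0; s19-b>s17; s19-c>s6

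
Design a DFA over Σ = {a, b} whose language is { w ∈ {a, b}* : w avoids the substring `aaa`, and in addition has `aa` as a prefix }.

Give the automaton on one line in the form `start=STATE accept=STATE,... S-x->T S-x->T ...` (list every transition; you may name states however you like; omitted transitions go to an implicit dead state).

Run two small machines in parallel and take their product. The first has 4 states tracking partial matches of the forbidden pattern `aaa`; the second has 4 states tracking whether the input so far still matches the prefix `aa`. A product state is a pair (one from each), accepting exactly when both do.
        a   b  
>  s0   s1  s2 
   s1   s3  s2 
   s2   s4  s2 
 * s3   s5  s6 
   s4   s7  s2 
   s5   s5  s5 
 * s6   s8  s6 
   s7   s9  s2 
 * s8   s3  s6 
   s9   s9  s9 
(> = start, * = accepting)

start=s0 accept=s3,s6,s8 s0-a->s1 s0-b->s2 s1-a->s3 s1-b->s2 s2-a->s4 s2-b->s2 s3-a->s5 s3-b->s6 s4-a->s7 s4-b->s2 s5-a->s5 s5-b->s5 s6-a->s8 s6-b->s6 s7-a->s9 s7-b->s2 s8-a->s3 s8-b->s6 s9-a->s9 s9-b->s9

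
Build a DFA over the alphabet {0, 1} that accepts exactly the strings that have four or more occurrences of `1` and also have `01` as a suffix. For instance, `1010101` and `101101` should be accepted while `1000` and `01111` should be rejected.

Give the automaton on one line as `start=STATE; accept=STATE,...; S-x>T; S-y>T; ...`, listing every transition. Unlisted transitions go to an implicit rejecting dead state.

Run two small machines in parallel and take their product. The first has 6 states tracking the count of `1`s, saturating at 5; the second has 3 states tracking how much of the suffix `01` has currently been matched. A product state is a pair (one from each), accepting exactly when both do. Minimizing collapses redundant product states.
A 6-state machine:
        0   1  
>  S0   S0  S1 
   S1   S1  S2 
   S2   S2  S3 
   S3   S4  S3 
   S4   S4  S5 
 * S5   S4  S3 
(> = start, * = accepting)

start=S0; accept=S5; S0-0>S0; S0-1>S1; S1-0>S1; S1-1>S2; S2-0>S2; S2-1>S3; S3-0>S4; S3-1>S3; S4-0>S4; S4-1>S5; S5-0>S4; S5-1>S3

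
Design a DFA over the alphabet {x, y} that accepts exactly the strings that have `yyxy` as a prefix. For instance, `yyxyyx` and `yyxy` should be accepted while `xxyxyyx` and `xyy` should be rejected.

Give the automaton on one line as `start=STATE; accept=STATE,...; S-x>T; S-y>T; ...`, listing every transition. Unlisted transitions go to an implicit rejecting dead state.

Walk along `yyxy` while the input agrees: from A take `y` to B, and so on. Any deviation drops to the rejecting sink F. Once E is reached the prefix is confirmed and every continuation is accepted.
       x  y 
>  A   F  B 
   B   F  C 
   C   D  F 
   D   F  E 
 * E   E  E 
   F   F  F 
(> = start, * = accepting)

start=A; accept=E; A-x>F; A-y>B; B-x>F; B-y>C; C-x>D; C-y>F; D-x>F; D-y>E; E-x>E; E-y>E; F-x>F; F-y>F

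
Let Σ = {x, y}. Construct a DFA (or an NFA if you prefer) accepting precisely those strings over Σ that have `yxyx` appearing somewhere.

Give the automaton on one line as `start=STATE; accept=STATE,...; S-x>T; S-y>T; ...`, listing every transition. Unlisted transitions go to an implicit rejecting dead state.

start=S0; accept=S4; S0-x>S0; S0-y>S1; S1-x>S2; S1-y>S1; S2-x>S0; S2-y>S3; S3-x>S4; S3-y>S1; S4-x>S4; S4-y>S4

States S0..S3 record the length of the longest prefix of `yxyx` that matches the current input suffix. Reaching S4 means `yxyx` has been seen, and we stay there forever. Accept from S4.
5 states suffice.
        x   y  
>  S0   S0  S1 
   S1   S2  S1 
   S2   S0  S3 
   S3   S4  S1 
 * S4   S4  S4 
(> = start, * = accepting)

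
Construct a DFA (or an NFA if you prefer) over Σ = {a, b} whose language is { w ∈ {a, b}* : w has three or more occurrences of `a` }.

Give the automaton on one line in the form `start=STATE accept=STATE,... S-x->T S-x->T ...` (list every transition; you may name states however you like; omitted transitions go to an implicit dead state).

Count `a`s, saturating at 4: states s0 through s3 mean 0 through 3 `a`s seen; s4 means more than 3. Each `a` increments (capped at s4); other symbols loop. Accept from {s3, s4}.
        a   b  
>  s0   s1  s0 
   s1   s2  s1 
   s2   s3  s2 
 * s3   s4  s3 
 * s4   s4  s4 
(> = start, * = accepting)

start=s0 accept=s3,s4 s0-a->s1 s0-b->s0 s1-a->s2 s1-b->s1 s2-a->s3 s2-b->s2 s3-a->s4 s3-b->s3 s4-a->s4 s4-b->s4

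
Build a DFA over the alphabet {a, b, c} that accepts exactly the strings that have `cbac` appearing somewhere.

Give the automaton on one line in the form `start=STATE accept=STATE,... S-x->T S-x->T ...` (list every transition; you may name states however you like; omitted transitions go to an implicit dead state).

start=q0 accept=q4 q0-a->q0 q0-b->q0 q0-c->q1 q1-a->q0 q1-b->q2 q1-c->q1 q2-a->q3 q2-b->q0 q2-c->q1 q3-a->q0 q3-b->q0 q3-c->q4 q4-a->q4 q4-b->q4 q4-c->q4

States q0..q3 record the length of the longest prefix of `cbac` that matches the current input suffix. Reaching q4 means `cbac` has been seen, and we stay there forever. Accept from q4.
5 states suffice.
        a   b   c  
>  q0   q0  q0  q1 
   q1   q0  q2  q1 
   q2   q3  q0  q1 
   q3   q0  q0  q4 
 * q4   q4  q4  q4 
(> = start, * = accepting)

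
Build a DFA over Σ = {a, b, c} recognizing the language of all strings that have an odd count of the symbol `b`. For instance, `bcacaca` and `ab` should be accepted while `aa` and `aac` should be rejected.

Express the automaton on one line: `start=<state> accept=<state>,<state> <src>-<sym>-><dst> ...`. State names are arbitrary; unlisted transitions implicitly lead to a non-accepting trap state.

start=S0 accept=S1 S0-a->S0 S0-b->S1 S0-c->S0 S1-a->S1 S1-b->S0 S1-c->S1

The only thing that matters is how many `b`s have appeared, reduced mod 2. Use one state per residue: S0 for 0, …, S1 for 1. Reading `b` moves to the next residue; anything else stays put. S1 is accepting.
A 2-state machine:
        a   b   c  
>  S0   S0  S1  S0 
 * S1   S1  S0  S1 
(> = start, * = accepting)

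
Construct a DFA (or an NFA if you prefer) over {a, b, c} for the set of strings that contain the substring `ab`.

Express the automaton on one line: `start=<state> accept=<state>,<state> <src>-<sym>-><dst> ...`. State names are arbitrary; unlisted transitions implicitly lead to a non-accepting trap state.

States q0..q1 record the length of the longest prefix of `ab` that matches the current input suffix. Reaching q2 means `ab` has been seen, and we stay there forever. Accept from q2.
3 states suffice.
        a   b   c  
>  q0   q1  q0  q0 
   q1   q1  q2  q0 
 * q2   q2  q2  q2 
(> = start, * = accepting)

start=q0 accept=q2 q0-a->q1 q0-b->q0 q0-c->q0 q1-a->q1 q1-b->q2 q1-c->q0 q2-a->q2 q2-b->q2 q2-c->q2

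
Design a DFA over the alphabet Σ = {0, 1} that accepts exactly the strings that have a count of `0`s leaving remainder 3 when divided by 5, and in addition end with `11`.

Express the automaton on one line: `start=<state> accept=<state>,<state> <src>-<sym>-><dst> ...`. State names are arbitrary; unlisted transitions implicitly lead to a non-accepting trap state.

start=A accept=N A-0->B A-1->C B-0->D B-1->E C-0->B C-1->F D-0->G D-1->H E-0->D E-1->I F-0->B F-1->F G-0->J G-1->K H-0->G H-1->L I-0->D I-1->I J-0->A J-1->M K-0->J K-1->N L-0->G L-1->L M-0->A M-1->O N-0->J N-1->N O-0->A O-1->O

Build one automaton per condition and run them in lockstep. One (5 states) tracks the count of `0`s modulo 5; the other (3 states) tracks how much of the suffix `11` has currently been matched. Each combined state is a pair, one component from each; accept when both components accept.
A 15-state machine:
       0  1 
>  A   B  C 
   B   D  E 
   C   B  F 
   D   G  H 
   E   D  I 
   F   B  F 
   G   J  K 
   H   G  L 
   I   D  I 
   J   A  M 
   K   J  N 
   L   G  L 
   M   A  O 
 * N   J  N 
   O   A  O 
(> = start, * = accepting)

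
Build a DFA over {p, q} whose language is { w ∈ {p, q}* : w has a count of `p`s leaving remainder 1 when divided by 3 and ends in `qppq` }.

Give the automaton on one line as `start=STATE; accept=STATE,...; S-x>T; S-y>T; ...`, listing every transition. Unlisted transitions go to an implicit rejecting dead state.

start=A; accept=G; A-p>B; A-q>A; B-p>C; B-q>B; C-p>A; C-q>D; D-p>E; D-q>D; E-p>F; E-q>A; F-p>C; F-q>G; G-p>C; G-q>B

Run two small machines in parallel and take their product. The first has 3 states tracking the count of `p`s modulo 3; the second has 5 states tracking how much of the suffix `qppq` has currently been matched. A product state is a pair (one from each), accepting exactly when both do. Equivalent product states are then merged.
A 7-state machine:
       p  q 
>  A   B  A 
   B   C  B 
   C   A  D 
   D   E  D 
   E   F  A 
   F   C  G 
 * G   C  B 
(> = start, * = accepting)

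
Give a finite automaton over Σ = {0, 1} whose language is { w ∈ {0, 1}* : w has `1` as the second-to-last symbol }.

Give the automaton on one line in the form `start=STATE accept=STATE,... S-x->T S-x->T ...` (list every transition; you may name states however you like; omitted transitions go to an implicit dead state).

start=A accept=F,G A-0->B A-1->C B-0->D B-1->E C-0->F C-1->G D-0->D D-1->E E-0->F E-1->G F-0->D F-1->E G-0->F G-1->G

A DFA must remember the last 2 symbols (since which symbol is second-to-last isn't known until the input ends). Use one state per possible window of the last ≤2 symbols; accept from those whose window starts with `1`.
With 7 states:
       0  1 
>  A   B  C 
   B   D  E 
   C   F  G 
   D   D  E 
   E   F  G 
 * F   D  E 
 * G   F  G 
(> = start, * = accepting)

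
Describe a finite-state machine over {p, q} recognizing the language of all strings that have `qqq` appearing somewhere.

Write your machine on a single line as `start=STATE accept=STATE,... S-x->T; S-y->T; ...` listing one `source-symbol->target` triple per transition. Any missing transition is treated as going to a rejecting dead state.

Track how much of `qqq` has been matched so far: state s0 is no progress, s3 is the absorbing accept state reached once `qqq` has occurred. Intermediate states record partial matches; on a mismatch, fall back to the longest reusable overlap.
4 states suffice.
        p   q  
>  s0   s0  s1 
   s1   s0  s2 
   s2   s0  s3 
 * s3   s3  s3 
(> = start, * = accepting)

start=s0; accept=s3; s0-p->s0; s0-q->s1; s1-p->s0; s1-q->s2; s2-p->s0; s2-q->s3; s3-p->s3; s3-q->s3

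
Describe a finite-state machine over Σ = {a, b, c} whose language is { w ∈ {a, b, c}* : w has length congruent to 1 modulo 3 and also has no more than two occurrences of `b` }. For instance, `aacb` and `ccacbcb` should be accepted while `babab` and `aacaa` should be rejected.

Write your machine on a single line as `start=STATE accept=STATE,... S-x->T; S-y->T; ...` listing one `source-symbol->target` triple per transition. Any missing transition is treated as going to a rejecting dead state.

Run two small machines in parallel and take their product. One (3 states) tracks the input length modulo 3; the other (4 states) tracks the count of `b`s, saturating at 3. Each combined state is a pair, one component from each; accept when both components accept.
A 12-state machine:
          a    b    c  
>  q0     q1   q2   q1 
 * q1     q3   q4   q3 
 * q2     q4   q5   q4 
   q3     q0   q6   q0 
   q4     q6   q7   q6 
   q5     q7   q8   q7 
   q6     q2   q9   q2 
   q7     q9  q10   q9 
   q8    q10  q10  q10 
 * q9     q5  q11   q5 
   q10   q11  q11  q11 
   q11    q8   q8   q8 
(> = start, * = accepting)

start=q0; accept=q1,q2,q9; q0-a->q1; q0-b->q2; q0-c->q1; q1-a->q3; q1-b->q4; q1-c->q3; q2-a->q4; q2-b->q5; q2-c->q4; q3-a->q0; q3-b->q6; q3-c->q0; q4-a->q6; q4-b->q7; q4-c->q6; q5-a->q7; q5-b->q8; q5-c->q7; q6-a->q2; q6-b->q9; q6-c->q2; q7-a->q9; q7-b->q10; q7-c->q9; q8-a->q10; q8-b->q10; q8-c->q10; q9-a->q5; q9-b->q11; q9-c->q5; q10-a->q11; q10-b->q11; q10-c->q11; q11-a->q8; q11-b->q8; q11-c->q8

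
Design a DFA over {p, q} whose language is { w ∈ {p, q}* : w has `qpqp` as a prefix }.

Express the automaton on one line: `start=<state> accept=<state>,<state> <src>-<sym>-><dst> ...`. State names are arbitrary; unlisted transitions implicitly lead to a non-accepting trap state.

start=A accept=E A-p->F A-q->B B-p->C B-q->F C-p->F C-q->D D-p->E D-q->F E-p->E E-q->E F-p->F F-q->F

Check the first 4 symbols one by one: A through D record how many have matched `qpqp` so far; any wrong symbol goes to the dead state F. After all 4 match we enter the accepting sink E.
6 states suffice.
       p  q 
>  A   F  B 
   B   C  F 
   C   F  D 
   D   E  F 
 * E   E  E 
   F   F  F 
(> = start, * = accepting)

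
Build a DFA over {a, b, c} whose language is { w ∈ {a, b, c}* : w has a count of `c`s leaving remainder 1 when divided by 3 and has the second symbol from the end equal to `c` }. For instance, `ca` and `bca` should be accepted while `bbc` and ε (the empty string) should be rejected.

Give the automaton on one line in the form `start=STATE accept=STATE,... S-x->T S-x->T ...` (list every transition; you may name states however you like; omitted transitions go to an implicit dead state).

start=q0 accept=q2,q6 q0-a->q0 q0-b->q0 q0-c->q1 q1-a->q2 q1-b->q2 q1-c->q3 q2-a->q4 q2-b->q4 q2-c->q3 q3-a->q3 q3-b->q3 q3-c->q5 q4-a->q4 q4-b->q4 q4-c->q3 q5-a->q0 q5-b->q0 q5-c->q6 q6-a->q2 q6-b->q2 q6-c->q3

Handle the two conditions separately and then intersect. One (3 states) tracks the count of `c`s modulo 3; the other (13 states) tracks the last 2 symbols read. Each combined state is a pair, one component from each; accept when both components accept. Equivalent product states are then merged.
        a   b   c  
>  q0   q0  q0  q1 
   q1   q2  q2  q3 
 * q2   q4  q4  q3 
   q3   q3  q3  q5 
   q4   q4  q4  q3 
   q5   q0  q0  q6 
 * q6   q2  q2  q3 
(> = start, * = accepting)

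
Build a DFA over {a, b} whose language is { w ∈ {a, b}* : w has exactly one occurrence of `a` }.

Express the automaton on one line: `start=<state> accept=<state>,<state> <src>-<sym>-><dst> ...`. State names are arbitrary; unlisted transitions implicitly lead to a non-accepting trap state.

Only the number of `a`s matters, and only up to 2. Make a chain s0 → s1 → s2 advanced by each `a` (with s2 absorbing); every other symbol self-loops. The accepting set is {s1}.
        a   b  
>  s0   s1  s0 
 * s1   s2  s1 
   s2   s2  s2 
(> = start, * = accepting)

start=s0 accept=s1 s0-a->s1 s0-b->s0 s1-a->s2 s1-b->s1 s2-a->s2 s2-b->s2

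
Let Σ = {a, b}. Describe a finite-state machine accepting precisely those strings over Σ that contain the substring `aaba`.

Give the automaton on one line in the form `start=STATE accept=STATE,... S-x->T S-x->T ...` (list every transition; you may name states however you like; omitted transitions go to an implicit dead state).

States s0..s3 record the length of the longest prefix of `aaba` that matches the current input suffix. Reaching s4 means `aaba` has been seen, and we stay there forever. Accept from s4.
5 states suffice.
        a   b  
>  s0   s1  s0 
   s1   s2  s0 
   s2   s2  s3 
   s3   s4  s0 
 * s4   s4  s4 
(> = start, * = accepting)

start=s0 accept=s4 s0-a->s1 s0-b->s0 s1-a->s2 s1-b->s0 s2-a->s2 s2-b->s3 s3-a->s4 s3-b->s0 s4-a->s4 s4-b->s4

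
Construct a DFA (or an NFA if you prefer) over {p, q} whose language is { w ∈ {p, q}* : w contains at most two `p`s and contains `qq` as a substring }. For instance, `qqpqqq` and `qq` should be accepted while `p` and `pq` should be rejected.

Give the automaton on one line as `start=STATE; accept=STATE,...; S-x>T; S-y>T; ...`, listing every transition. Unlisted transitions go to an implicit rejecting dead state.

start=S0; accept=S5,S8,S9; S0-p>S1; S0-q>S2; S1-p>S3; S1-q>S4; S2-p>S1; S2-q>S5; S3-p>S6; S3-q>S7; S4-p>S3; S4-q>S8; S5-p>S8; S5-q>S5; S6-p>S6; S6-q>S6; S7-p>S6; S7-q>S9; S8-p>S9; S8-q>S8; S9-p>S6; S9-q>S9

Run two small machines in parallel and take their product. One (4 states) tracks the count of `p`s, saturating at 3; the other (3 states) tracks whether and how much of `qq` has been seen. Each combined state is a pair, one component from each; accept when both components accept. Equivalent product states are then merged.
With 10 states:
        p   q  
>  S0   S1  S2 
   S1   S3  S4 
   S2   S1  S5 
   S3   S6  S7 
   S4   S3  S8 
 * S5   S8  S5 
   S6   S6  S6 
   S7   S6  S9 
 * S8   S9  S8 
 * S9   S6  S9 
(> = start, * = accepting)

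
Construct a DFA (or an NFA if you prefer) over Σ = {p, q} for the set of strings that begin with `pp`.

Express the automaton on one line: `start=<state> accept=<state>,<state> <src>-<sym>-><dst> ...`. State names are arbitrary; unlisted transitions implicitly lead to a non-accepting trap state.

Walk along `pp` while the input agrees: from S0 take `p` to S1, and so on. Any deviation drops to the rejecting sink S3. Once S2 is reached the prefix is confirmed and every continuation is accepted.
        p   q  
>  S0   S1  S3 
   S1   S2  S3 
 * S2   S2  S2 
   S3   S3  S3 
(> = start, * = accepting)

start=S0 accept=S2 S0-p->S1 S0-q->S3 S1-p->S2 S1-q->S3 S2-p->S2 S2-q->S2 S3-p->S3 S3-q->S3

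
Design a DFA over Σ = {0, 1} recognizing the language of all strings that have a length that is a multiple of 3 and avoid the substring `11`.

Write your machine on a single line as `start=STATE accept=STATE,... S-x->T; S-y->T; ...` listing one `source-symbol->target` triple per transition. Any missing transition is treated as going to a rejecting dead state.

start=S0; accept=S0,S6; S0-0->S1; S0-1->S2; S1-0->S3; S1-1->S4; S2-0->S3; S2-1->S5; S3-0->S0; S3-1->S6; S4-0->S0; S4-1->S7; S5-0->S7; S5-1->S7; S6-0->S1; S6-1->S8; S7-0->S8; S7-1->S8; S8-0->S5; S8-1->S5

Build one automaton per condition and run them in lockstep. The first has 3 states tracking the input length modulo 3; the second has 3 states tracking partial matches of the forbidden pattern `11`. A product state is a pair (one from each), accepting exactly when both do.
With 9 states:
        0   1  
>* S0   S1  S2 
   S1   S3  S4 
   S2   S3  S5 
   S3   S0  S6 
   S4   S0  S7 
   S5   S7  S7 
 * S6   S1  S8 
   S7   S8  S8 
   S8   S5  S5 
(> = start, * = accepting)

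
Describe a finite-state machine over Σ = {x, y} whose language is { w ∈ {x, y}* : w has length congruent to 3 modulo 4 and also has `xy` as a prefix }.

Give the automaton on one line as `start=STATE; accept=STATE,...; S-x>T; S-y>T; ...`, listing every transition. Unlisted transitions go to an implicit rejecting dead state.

Run two small machines in parallel and take their product. The first has 4 states tracking the input length modulo 4; the second has 4 states tracking whether the input so far still matches the prefix `xy`. A product state is a pair (one from each), accepting exactly when both do.
With 10 states:
        x   y  
>  s0   s1  s2 
   s1   s3  s4 
   s2   s3  s3 
   s3   s5  s5 
   s4   s6  s6 
   s5   s7  s7 
 * s6   s8  s8 
   s7   s2  s2 
   s8   s9  s9 
   s9   s4  s4 
(> = start, * = accepting)

start=s0; accept=s6; s0-x>s1; s0-y>s2; s1-x>s3; s1-y>s4; s2-x>s3; s2-y>s3; s3-x>s5; s3-y>s5; s4-x>s6; s4-y>s6; s5-x>s7; s5-y>s7; s6-x>s8; s6-y>s8; s7-x>s2; s7-y>s2; s8-x>s9; s8-y>s9; s9-x>s4; s9-y>s4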